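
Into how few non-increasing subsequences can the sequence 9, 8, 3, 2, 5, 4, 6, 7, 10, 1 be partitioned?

5

Place each on the leftmost legal pile:
9 → new pile 1 (tops now [9])
8 → pile 1 (tops now [8])
3 → pile 1 (tops now [3])
2 → pile 1 (tops now [2])
5 → new pile 2 (tops now [2, 5])
4 → pile 2 (tops now [2, 4])
6 → new pile 3 (tops now [2, 4, 6])
7 → new pile 4 (tops now [2, 4, 6, 7])
10 → new pile 5 (tops now [2, 4, 6, 7, 10])
1 → pile 1 (tops now [1, 4, 6, 7, 10])
Five piles.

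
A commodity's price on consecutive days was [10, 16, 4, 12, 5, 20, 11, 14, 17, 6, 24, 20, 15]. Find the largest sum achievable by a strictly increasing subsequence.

Let S[i] be the best sum of a strictly increasing subsequence ending at i:
i:      1  2  3  4  5  6  7  8  9 10 11 12 13
a[i]:  10 16  4 12  5 20 11 14 17  6 24 20 15
S:     10 26  4 22  9 46 21 36 53 15 77 73 51
Maximum is 77 (e.g. 10 + 12 + 14 + 17 + 24).

77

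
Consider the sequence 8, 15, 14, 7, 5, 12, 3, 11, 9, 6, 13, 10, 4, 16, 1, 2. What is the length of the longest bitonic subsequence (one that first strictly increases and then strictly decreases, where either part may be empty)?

9

inc[i] = longest strictly increasing subsequence ending at i; dec[i] = longest strictly decreasing subsequence starting at i:
i:      1  2  3  4  5  6  7  8  9 10 11 12 13 14 15 16
a[i]:   8 15 14  7  5 12  3 11  9  6 13 10  4 16  1  2
inc:    1  2  2  1  1  2  1  2  2  2  3  3  2  4  1  2
dec:    5  8  7  4  3  6  2  5  4  3  4  3  2  2  1  1
Best peak at i=2 (value 15): inc=2, dec=8, length 2+8−1 = 9.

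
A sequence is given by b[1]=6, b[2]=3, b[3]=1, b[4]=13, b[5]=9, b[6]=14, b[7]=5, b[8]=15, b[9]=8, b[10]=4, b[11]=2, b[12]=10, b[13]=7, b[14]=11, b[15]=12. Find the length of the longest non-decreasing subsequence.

6

Track the smallest tail for each achievable length (allowing ties):
6 → extends → [6]
3 → replaces 6 → [3]
1 → replaces 3 → [1]
13 → extends → [1, 13]
9 → replaces 13 → [1, 9]
14 → extends → [1, 9, 14]
5 → replaces 9 → [1, 5, 14]
15 → extends → [1, 5, 14, 15]
8 → replaces 14 → [1, 5, 8, 15]
4 → replaces 5 → [1, 4, 8, 15]
2 → replaces 4 → [1, 2, 8, 15]
10 → replaces 15 → [1, 2, 8, 10]
7 → replaces 8 → [1, 2, 7, 10]
11 → extends → [1, 2, 7, 10, 11]
12 → extends → [1, 2, 7, 10, 11, 12]
Six tails, so the longest non-decreasing subsequence has length 6 (e.g. 3, 5, 8, 10, 11, 12).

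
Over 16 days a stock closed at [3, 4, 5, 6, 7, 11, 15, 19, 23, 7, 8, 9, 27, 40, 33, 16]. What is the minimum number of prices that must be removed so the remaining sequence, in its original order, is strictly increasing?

Fewest deletions = n − (longest strictly increasing subsequence).
i:      1  2  3  4  5  6  7  8  9 10 11 12 13 14 15 16
a[i]:   3  4  5  6  7 11 15 19 23  7  8  9 27 40 33 16
dp:     1  2  3  4  5  6  7  8  9  5  6  7 10 11 11  8
max dp = 11, so deletions = 16 − 11 = 5.

5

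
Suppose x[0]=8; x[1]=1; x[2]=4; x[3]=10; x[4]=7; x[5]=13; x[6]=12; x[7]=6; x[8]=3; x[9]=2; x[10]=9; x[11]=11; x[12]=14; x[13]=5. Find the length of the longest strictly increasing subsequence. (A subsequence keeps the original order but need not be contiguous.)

6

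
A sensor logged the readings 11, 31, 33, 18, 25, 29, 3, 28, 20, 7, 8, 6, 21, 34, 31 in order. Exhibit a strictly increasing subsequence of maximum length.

Patience tails give the LIS length; then backtrack through the dp parents:
11 → extends → [11]
31 → extends → [11, 31]
33 → extends → [11, 31, 33]
18 → replaces 31 → [11, 18, 33]
25 → replaces 33 → [11, 18, 25]
29 → extends → [11, 18, 25, 29]
3 → replaces 11 → [3, 18, 25, 29]
28 → replaces 29 → [3, 18, 25, 28]
20 → replaces 25 → [3, 18, 20, 28]
7 → replaces 18 → [3, 7, 20, 28]
8 → replaces 20 → [3, 7, 8, 28]
6 → replaces 7 → [3, 6, 8, 28]
21 → replaces 28 → [3, 6, 8, 21]
34 → extends → [3, 6, 8, 21, 34]
31 → replaces 34 → [3, 6, 8, 21, 31]
Length 5; one witness is 11, 18, 25, 29, 34.

11, 18, 25, 29, 34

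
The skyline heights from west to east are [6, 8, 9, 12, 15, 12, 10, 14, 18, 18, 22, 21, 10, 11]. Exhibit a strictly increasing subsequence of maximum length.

6, 8, 9, 12, 15, 18, 22

Patience tails give the LIS length; then backtrack through the dp parents:
6 → extends → [6]
8 → extends → [6, 8]
9 → extends → [6, 8, 9]
12 → extends → [6, 8, 9, 12]
15 → extends → [6, 8, 9, 12, 15]
12 → already a tail → [6, 8, 9, 12, 15]
10 → replaces 12 → [6, 8, 9, 10, 15]
14 → replaces 15 → [6, 8, 9, 10, 14]
18 → extends → [6, 8, 9, 10, 14, 18]
18 → already a tail → [6, 8, 9, 10, 14, 18]
22 → extends → [6, 8, 9, 10, 14, 18, 22]
21 → replaces 22 → [6, 8, 9, 10, 14, 18, 21]
10 → already a tail → [6, 8, 9, 10, 14, 18, 21]
11 → replaces 14 → [6, 8, 9, 10, 11, 18, 21]
Length 7; one witness is 6, 8, 9, 12, 15, 18, 22.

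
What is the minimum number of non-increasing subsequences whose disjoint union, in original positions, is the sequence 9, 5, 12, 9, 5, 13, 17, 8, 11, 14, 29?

Place each on the leftmost legal pile:
9 → new pile 1 (tops now [9])
5 → pile 1 (tops now [5])
12 → new pile 2 (tops now [5, 12])
9 → pile 2 (tops now [5, 9])
5 → pile 1 (tops now [5, 9])
13 → new pile 3 (tops now [5, 9, 13])
17 → new pile 4 (tops now [5, 9, 13, 17])
8 → pile 2 (tops now [5, 8, 13, 17])
11 → pile 3 (tops now [5, 8, 11, 17])
14 → pile 4 (tops now [5, 8, 11, 14])
29 → new pile 5 (tops now [5, 8, 11, 14, 29])
Five piles.

5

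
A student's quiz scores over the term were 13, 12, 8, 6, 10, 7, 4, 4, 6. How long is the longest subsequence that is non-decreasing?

Let dp[i] be the length of the longest such subsequence ending at index i:
i:      1  2  3  4  5  6  7  8  9
a[i]:  13 12  8  6 10  7  4  4  6
dp:     1  1  1  1  2  2  1  2  3
Maximum dp value is 3.

3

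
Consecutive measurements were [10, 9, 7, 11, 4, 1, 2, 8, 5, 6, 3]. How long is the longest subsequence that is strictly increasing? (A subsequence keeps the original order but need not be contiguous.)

4

Let dp[i] be the length of the longest such subsequence ending at index i:
i:      1  2  3  4  5  6  7  8  9 10 11
a[i]:  10  9  7 11  4  1  2  8  5  6  3
dp:     1  1  1  2  1  1  2  3  3  4  3
Maximum dp value is 4.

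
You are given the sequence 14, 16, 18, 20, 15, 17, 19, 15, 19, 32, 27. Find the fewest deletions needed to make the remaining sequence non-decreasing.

5

Fewest deletions = n − (longest non-decreasing subsequence).
Patience tails:
14 → extends → [14]
16 → extends → [14, 16]
18 → extends → [14, 16, 18]
20 → extends → [14, 16, 18, 20]
15 → replaces 16 → [14, 15, 18, 20]
17 → replaces 18 → [14, 15, 17, 20]
19 → replaces 20 → [14, 15, 17, 19]
15 → replaces 17 → [14, 15, 15, 19]
19 → extends → [14, 15, 15, 19, 19]
32 → extends → [14, 15, 15, 19, 19, 32]
27 → replaces 32 → [14, 15, 15, 19, 19, 27]
Longest non-decreasing subsequence has length 6, so deletions = 11 − 6 = 5.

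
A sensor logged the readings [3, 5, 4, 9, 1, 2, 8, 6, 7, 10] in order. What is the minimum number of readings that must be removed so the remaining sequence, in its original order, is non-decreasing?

5

Fewest deletions = n − (longest non-decreasing subsequence).
Patience tails:
3 → extends → [3]
5 → extends → [3, 5]
4 → replaces 5 → [3, 4]
9 → extends → [3, 4, 9]
1 → replaces 3 → [1, 4, 9]
2 → replaces 4 → [1, 2, 9]
8 → replaces 9 → [1, 2, 8]
6 → replaces 8 → [1, 2, 6]
7 → extends → [1, 2, 6, 7]
10 → extends → [1, 2, 6, 7, 10]
Longest non-decreasing subsequence has length 5, so deletions = 10 − 5 = 5.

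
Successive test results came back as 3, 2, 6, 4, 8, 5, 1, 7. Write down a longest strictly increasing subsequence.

3, 4, 5, 7

Patience tails give the LIS length; then backtrack through the dp parents:
3 → extends → [3]
2 → replaces 3 → [2]
6 → extends → [2, 6]
4 → replaces 6 → [2, 4]
8 → extends → [2, 4, 8]
5 → replaces 8 → [2, 4, 5]
1 → replaces 2 → [1, 4, 5]
7 → extends → [1, 4, 5, 7]
Length 4; one witness is 3, 4, 5, 7.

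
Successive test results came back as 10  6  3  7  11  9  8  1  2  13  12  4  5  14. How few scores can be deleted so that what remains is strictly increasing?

9

Fewest deletions = n − (longest strictly increasing subsequence).
Patience tails:
10 → extends → [10]
6 → replaces 10 → [6]
3 → replaces 6 → [3]
7 → extends → [3, 7]
11 → extends → [3, 7, 11]
9 → replaces 11 → [3, 7, 9]
8 → replaces 9 → [3, 7, 8]
1 → replaces 3 → [1, 7, 8]
2 → replaces 7 → [1, 2, 8]
13 → extends → [1, 2, 8, 13]
12 → replaces 13 → [1, 2, 8, 12]
4 → replaces 8 → [1, 2, 4, 12]
5 → replaces 12 → [1, 2, 4, 5]
14 → extends → [1, 2, 4, 5, 14]
Longest strictly increasing subsequence has length 5, so deletions = 14 − 5 = 9.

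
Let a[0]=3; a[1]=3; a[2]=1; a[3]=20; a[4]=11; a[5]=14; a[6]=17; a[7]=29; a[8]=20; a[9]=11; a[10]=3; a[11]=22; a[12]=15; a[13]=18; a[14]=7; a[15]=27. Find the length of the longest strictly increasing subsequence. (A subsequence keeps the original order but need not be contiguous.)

7

Let dp[i] be the length of the longest such subsequence ending at index i:
i:      0  1  2  3  4  5  6  7  8  9 10 11 12 13 14 15
a[i]:   3  3  1 20 11 14 17 29 20 11  3 22 15 18  7 27
dp:     1  1  1  2  2  3  4  5  5  2  2  6  4  5  3  7
Maximum dp value is 7.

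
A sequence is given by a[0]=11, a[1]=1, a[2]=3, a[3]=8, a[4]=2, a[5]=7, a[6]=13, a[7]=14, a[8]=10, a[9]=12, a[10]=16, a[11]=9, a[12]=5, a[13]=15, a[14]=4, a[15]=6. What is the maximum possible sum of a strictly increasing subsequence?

Let S[i] be the best sum of a strictly increasing subsequence ending at i:
i:      0  1  2  3  4  5  6  7  8  9 10 11 12 13 14 15
a[i]:  11  1  3  8  2  7 13 14 10 12 16  9  5 15  4  6
S:     11  1  4 12  3 11 25 39 22 34 55 21  9 54  8 15
Maximum is 55 (e.g. 1 + 3 + 8 + 13 + 14 + 16).

55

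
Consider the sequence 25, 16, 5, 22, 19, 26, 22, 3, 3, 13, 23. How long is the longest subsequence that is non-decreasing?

Track the smallest tail for each achievable length (allowing ties):
25 → extends → [25]
16 → replaces 25 → [16]
5 → replaces 16 → [5]
22 → extends → [5, 22]
19 → replaces 22 → [5, 19]
26 → extends → [5, 19, 26]
22 → replaces 26 → [5, 19, 22]
3 → replaces 5 → [3, 19, 22]
3 → replaces 19 → [3, 3, 22]
13 → replaces 22 → [3, 3, 13]
23 → extends → [3, 3, 13, 23]
Four tails, so the longest non-decreasing subsequence has length 4 (e.g. 16, 22, 22, 23).

4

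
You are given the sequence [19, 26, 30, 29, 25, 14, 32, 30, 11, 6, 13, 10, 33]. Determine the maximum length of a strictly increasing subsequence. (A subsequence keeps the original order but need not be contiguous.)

Let dp[i] be the length of the longest such subsequence ending at index i:
i:      1  2  3  4  5  6  7  8  9 10 11 12 13
a[i]:  19 26 30 29 25 14 32 30 11  6 13 10 33
dp:     1  2  3  3  2  1  4  4  1  1  2  2  5
Maximum dp value is 5.

5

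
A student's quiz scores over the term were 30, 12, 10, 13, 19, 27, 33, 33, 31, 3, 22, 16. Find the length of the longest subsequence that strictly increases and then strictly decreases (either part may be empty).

inc[i] = longest strictly increasing subsequence ending at i; dec[i] = longest strictly decreasing subsequence starting at i:
i:      1  2  3  4  5  6  7  8  9 10 11 12
a[i]:  30 12 10 13 19 27 33 33 31  3 22 16
inc:    1  1  1  2  3  4  5  5  5  1  4  3
dec:    4  3  2  2  2  3  4  4  3  1  2  1
Best peak at i=7 (value 33): inc=5, dec=4, length 5+4−1 = 8.

8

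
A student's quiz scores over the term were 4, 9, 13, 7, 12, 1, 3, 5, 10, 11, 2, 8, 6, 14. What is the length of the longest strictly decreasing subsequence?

5

Let dp[i] be the longest strictly decreasing subsequence ending at i:
i:      1  2  3  4  5  6  7  8  9 10 11 12 13 14
a[i]:   4  9 13  7 12  1  3  5 10 11  2  8  6 14
dp:     1  1  1  2  2  3  3  3  3  3  4  4  5  1
Maximum is 5.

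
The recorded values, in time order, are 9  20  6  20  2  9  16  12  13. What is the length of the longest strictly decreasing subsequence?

3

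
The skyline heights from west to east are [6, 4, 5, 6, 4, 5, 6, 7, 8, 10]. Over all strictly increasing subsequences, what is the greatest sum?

Let S[i] be the best sum of a strictly increasing subsequence ending at i:
i:      1  2  3  4  5  6  7  8  9 10
a[i]:   6  4  5  6  4  5  6  7  8 10
S:      6  4  9 15  4  9 15 22 30 40
Maximum is 40 (e.g. 4 + 5 + 6 + 7 + 8 + 10).

40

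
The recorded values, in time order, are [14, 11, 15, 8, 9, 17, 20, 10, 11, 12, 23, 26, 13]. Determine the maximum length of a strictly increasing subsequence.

Track the smallest tail for each achievable length (strict):
14 → extends → [14]
11 → replaces 14 → [11]
15 → extends → [11, 15]
8 → replaces 11 → [8, 15]
9 → replaces 15 → [8, 9]
17 → extends → [8, 9, 17]
20 → extends → [8, 9, 17, 20]
10 → replaces 17 → [8, 9, 10, 20]
11 → replaces 20 → [8, 9, 10, 11]
12 → extends → [8, 9, 10, 11, 12]
23 → extends → [8, 9, 10, 11, 12, 23]
26 → extends → [8, 9, 10, 11, 12, 23, 26]
13 → replaces 23 → [8, 9, 10, 11, 12, 13, 26]
Seven tails, so the longest strictly increasing subsequence has length 7 (e.g. 8, 9, 10, 11, 12, 23, 26).

7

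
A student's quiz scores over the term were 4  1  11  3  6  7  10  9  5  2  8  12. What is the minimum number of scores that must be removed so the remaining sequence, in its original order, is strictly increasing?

6

Fewest deletions = n − (longest strictly increasing subsequence).
i:      1  2  3  4  5  6  7  8  9 10 11 12
a[i]:   4  1 11  3  6  7 10  9  5  2  8 12
dp:     1  1  2  2  3  4  5  5  3  2  5  6
max dp = 6, so deletions = 12 − 6 = 6.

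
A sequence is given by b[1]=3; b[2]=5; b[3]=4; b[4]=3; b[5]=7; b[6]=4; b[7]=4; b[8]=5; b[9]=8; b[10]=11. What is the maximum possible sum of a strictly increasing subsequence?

Let S[i] be the best sum of a strictly increasing subsequence ending at i:
i:      1  2  3  4  5  6  7  8  9 10
b[i]:   3  5  4  3  7  4  4  5  8 11
S:      3  8  7  3 15  7  7 12 23 34
Maximum is 34 (e.g. 3 + 5 + 7 + 8 + 11).

34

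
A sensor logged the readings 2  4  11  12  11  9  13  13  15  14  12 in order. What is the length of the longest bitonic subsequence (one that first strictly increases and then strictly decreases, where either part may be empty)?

inc[i] = longest strictly increasing subsequence ending at i; dec[i] = longest strictly decreasing subsequence starting at i:
i:      1  2  3  4  5  6  7  8  9 10 11
a[i]:   2  4 11 12 11  9 13 13 15 14 12
inc:    1  2  3  4  3  3  5  5  6  6  4
dec:    1  1  2  3  2  1  2  2  3  2  1
Best peak at i=9 (value 15): inc=6, dec=3, length 6+3−1 = 8.

8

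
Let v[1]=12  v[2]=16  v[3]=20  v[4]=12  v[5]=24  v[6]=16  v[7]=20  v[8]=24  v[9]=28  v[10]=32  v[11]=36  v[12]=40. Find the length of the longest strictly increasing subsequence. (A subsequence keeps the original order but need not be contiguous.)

Track the smallest tail for each achievable length (strict):
12 → extends → [12]
16 → extends → [12, 16]
20 → extends → [12, 16, 20]
12 → already a tail → [12, 16, 20]
24 → extends → [12, 16, 20, 24]
16 → already a tail → [12, 16, 20, 24]
20 → already a tail → [12, 16, 20, 24]
24 → already a tail → [12, 16, 20, 24]
28 → extends → [12, 16, 20, 24, 28]
32 → extends → [12, 16, 20, 24, 28, 32]
36 → extends → [12, 16, 20, 24, 28, 32, 36]
40 → extends → [12, 16, 20, 24, 28, 32, 36, 40]
Eight tails, so the longest strictly increasing subsequence has length 8 (e.g. 12, 16, 20, 24, 28, 32, 36, 40).

8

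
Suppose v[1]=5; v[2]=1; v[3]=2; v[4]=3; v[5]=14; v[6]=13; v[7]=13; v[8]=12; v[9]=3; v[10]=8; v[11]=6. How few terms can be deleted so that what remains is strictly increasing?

Fewest deletions = n − (longest strictly increasing subsequence).
Patience tails:
5 → extends → [5]
1 → replaces 5 → [1]
2 → extends → [1, 2]
3 → extends → [1, 2, 3]
14 → extends → [1, 2, 3, 14]
13 → replaces 14 → [1, 2, 3, 13]
13 → already a tail → [1, 2, 3, 13]
12 → replaces 13 → [1, 2, 3, 12]
3 → already a tail → [1, 2, 3, 12]
8 → replaces 12 → [1, 2, 3, 8]
6 → replaces 8 → [1, 2, 3, 6]
Longest strictly increasing subsequence has length 4, so deletions = 11 − 4 = 7.

7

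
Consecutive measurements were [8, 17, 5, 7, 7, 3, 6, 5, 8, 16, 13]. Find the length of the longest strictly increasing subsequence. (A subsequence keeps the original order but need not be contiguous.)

4

Track the smallest tail for each achievable length (strict):
8 → extends → [8]
17 → extends → [8, 17]
5 → replaces 8 → [5, 17]
7 → replaces 17 → [5, 7]
7 → already a tail → [5, 7]
3 → replaces 5 → [3, 7]
6 → replaces 7 → [3, 6]
5 → replaces 6 → [3, 5]
8 → extends → [3, 5, 8]
16 → extends → [3, 5, 8, 16]
13 → replaces 16 → [3, 5, 8, 13]
Four tails, so the longest strictly increasing subsequence has length 4 (e.g. 5, 7, 8, 16).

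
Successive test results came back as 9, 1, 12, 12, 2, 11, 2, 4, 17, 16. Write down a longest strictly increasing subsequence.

1, 2, 11, 17

Patience tails give the LIS length; then backtrack through the dp parents:
9 → extends → [9]
1 → replaces 9 → [1]
12 → extends → [1, 12]
12 → already a tail → [1, 12]
2 → replaces 12 → [1, 2]
11 → extends → [1, 2, 11]
2 → already a tail → [1, 2, 11]
4 → replaces 11 → [1, 2, 4]
17 → extends → [1, 2, 4, 17]
16 → replaces 17 → [1, 2, 4, 16]
Length 4; one witness is 1, 2, 11, 17.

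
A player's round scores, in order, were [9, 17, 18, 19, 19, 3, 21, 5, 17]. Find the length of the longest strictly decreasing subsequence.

Negate each value so 'decreasing' becomes 'increasing', then run patience tails on the negated sequence:
-9 → extends → [-9]
-17 → replaces -9 → [-17]
-18 → replaces -17 → [-18]
-19 → replaces -18 → [-19]
-19 → already a tail → [-19]
-3 → extends → [-19, -3]
-21 → replaces -19 → [-21, -3]
-5 → replaces -3 → [-21, -5]
-17 → replaces -5 → [-21, -17]
Two tails, so the longest strictly decreasing subsequence of the original has length 2.

2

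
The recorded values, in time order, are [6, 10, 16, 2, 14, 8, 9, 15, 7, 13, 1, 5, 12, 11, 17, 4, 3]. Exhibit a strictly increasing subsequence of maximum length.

6, 10, 14, 15, 17

Patience tails give the LIS length; then backtrack through the dp parents:
6 → extends → [6]
10 → extends → [6, 10]
16 → extends → [6, 10, 16]
2 → replaces 6 → [2, 10, 16]
14 → replaces 16 → [2, 10, 14]
8 → replaces 10 → [2, 8, 14]
9 → replaces 14 → [2, 8, 9]
15 → extends → [2, 8, 9, 15]
7 → replaces 8 → [2, 7, 9, 15]
13 → replaces 15 → [2, 7, 9, 13]
1 → replaces 2 → [1, 7, 9, 13]
5 → replaces 7 → [1, 5, 9, 13]
12 → replaces 13 → [1, 5, 9, 12]
11 → replaces 12 → [1, 5, 9, 11]
17 → extends → [1, 5, 9, 11, 17]
4 → replaces 5 → [1, 4, 9, 11, 17]
3 → replaces 4 → [1, 3, 9, 11, 17]
Length 5; one witness is 6, 10, 14, 15, 17.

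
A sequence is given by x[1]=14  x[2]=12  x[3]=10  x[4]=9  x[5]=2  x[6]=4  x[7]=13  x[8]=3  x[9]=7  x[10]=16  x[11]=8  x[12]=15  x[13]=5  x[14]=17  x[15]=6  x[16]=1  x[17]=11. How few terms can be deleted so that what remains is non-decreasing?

Fewest deletions = n − (longest non-decreasing subsequence).
Patience tails:
14 → extends → [14]
12 → replaces 14 → [12]
10 → replaces 12 → [10]
9 → replaces 10 → [9]
2 → replaces 9 → [2]
4 → extends → [2, 4]
13 → extends → [2, 4, 13]
3 → replaces 4 → [2, 3, 13]
7 → replaces 13 → [2, 3, 7]
16 → extends → [2, 3, 7, 16]
8 → replaces 16 → [2, 3, 7, 8]
15 → extends → [2, 3, 7, 8, 15]
5 → replaces 7 → [2, 3, 5, 8, 15]
17 → extends → [2, 3, 5, 8, 15, 17]
6 → replaces 8 → [2, 3, 5, 6, 15, 17]
1 → replaces 2 → [1, 3, 5, 6, 15, 17]
11 → replaces 15 → [1, 3, 5, 6, 11, 17]
Longest non-decreasing subsequence has length 6, so deletions = 17 − 6 = 11.

11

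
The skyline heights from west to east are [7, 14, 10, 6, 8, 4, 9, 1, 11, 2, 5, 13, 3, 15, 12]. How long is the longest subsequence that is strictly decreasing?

Negate each value so 'decreasing' becomes 'increasing', then run patience tails on the negated sequence:
-7 → extends → [-7]
-14 → replaces -7 → [-14]
-10 → extends → [-14, -10]
-6 → extends → [-14, -10, -6]
-8 → replaces -6 → [-14, -10, -8]
-4 → extends → [-14, -10, -8, -4]
-9 → replaces -8 → [-14, -10, -9, -4]
-1 → extends → [-14, -10, -9, -4, -1]
-11 → replaces -10 → [-14, -11, -9, -4, -1]
-2 → replaces -1 → [-14, -11, -9, -4, -2]
-5 → replaces -4 → [-14, -11, -9, -5, -2]
-13 → replaces -11 → [-14, -13, -9, -5, -2]
-3 → replaces -2 → [-14, -13, -9, -5, -3]
-15 → replaces -14 → [-15, -13, -9, -5, -3]
-12 → replaces -9 → [-15, -13, -12, -5, -3]
Five tails, so the longest strictly decreasing subsequence of the original has length 5.

5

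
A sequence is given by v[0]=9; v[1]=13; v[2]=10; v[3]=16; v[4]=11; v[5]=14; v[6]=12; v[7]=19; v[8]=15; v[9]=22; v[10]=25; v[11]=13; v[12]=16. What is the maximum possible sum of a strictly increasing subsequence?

Let S[i] be the best sum of a strictly increasing subsequence ending at i:
i:       0   1   2   3   4   5   6   7   8   9  10  11  12
v[i]:    9  13  10  16  11  14  12  19  15  22  25  13  16
S:       9  22  19  38  30  44  42  63  59  85 110  55  75
Maximum is 110 (e.g. 9 + 10 + 11 + 14 + 19 + 22 + 25).

110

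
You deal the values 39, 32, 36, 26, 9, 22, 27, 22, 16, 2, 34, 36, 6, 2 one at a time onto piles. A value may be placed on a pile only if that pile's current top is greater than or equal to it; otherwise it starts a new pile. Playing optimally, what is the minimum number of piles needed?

Place each on the leftmost legal pile:
39 → new pile 1 (tops now [39])
32 → pile 1 (tops now [32])
36 → new pile 2 (tops now [32, 36])
26 → pile 1 (tops now [26, 36])
9 → pile 1 (tops now [9, 36])
22 → pile 2 (tops now [9, 22])
27 → new pile 3 (tops now [9, 22, 27])
22 → pile 2 (tops now [9, 22, 27])
16 → pile 2 (tops now [9, 16, 27])
2 → pile 1 (tops now [2, 16, 27])
34 → new pile 4 (tops now [2, 16, 27, 34])
36 → new pile 5 (tops now [2, 16, 27, 34, 36])
6 → pile 2 (tops now [2, 6, 27, 34, 36])
2 → pile 1 (tops now [2, 6, 27, 34, 36])
Five piles.

5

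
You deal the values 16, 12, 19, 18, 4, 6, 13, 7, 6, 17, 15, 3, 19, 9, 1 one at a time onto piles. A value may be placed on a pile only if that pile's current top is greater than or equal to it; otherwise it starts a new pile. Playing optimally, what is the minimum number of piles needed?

5

Place each on the leftmost legal pile:
16 → new pile 1 (tops now [16])
12 → pile 1 (tops now [12])
19 → new pile 2 (tops now [12, 19])
18 → pile 2 (tops now [12, 18])
4 → pile 1 (tops now [4, 18])
6 → pile 2 (tops now [4, 6])
13 → new pile 3 (tops now [4, 6, 13])
7 → pile 3 (tops now [4, 6, 7])
6 → pile 2 (tops now [4, 6, 7])
17 → new pile 4 (tops now [4, 6, 7, 17])
15 → pile 4 (tops now [4, 6, 7, 15])
3 → pile 1 (tops now [3, 6, 7, 15])
19 → new pile 5 (tops now [3, 6, 7, 15, 19])
9 → pile 4 (tops now [3, 6, 7, 9, 19])
1 → pile 1 (tops now [1, 6, 7, 9, 19])
Five piles.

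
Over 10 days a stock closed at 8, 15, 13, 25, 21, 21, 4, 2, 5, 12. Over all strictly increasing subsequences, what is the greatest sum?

48

Let S[i] be the best sum of a strictly increasing subsequence ending at i:
i:      1  2  3  4  5  6  7  8  9 10
a[i]:   8 15 13 25 21 21  4  2  5 12
S:      8 23 21 48 44 44  4  2  9 21
Maximum is 48 (e.g. 8 + 15 + 25).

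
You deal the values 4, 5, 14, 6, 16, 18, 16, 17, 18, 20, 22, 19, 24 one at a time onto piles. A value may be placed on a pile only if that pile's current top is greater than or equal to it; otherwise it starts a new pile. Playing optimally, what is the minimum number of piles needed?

9

The minimum number of non-increasing subsequences covering a sequence equals the length of its longest strictly increasing subsequence.
LIS length is 9 (e.g. 4, 5, 14, 16, 17, 18, 20, 22, 24), so 9 piles are needed.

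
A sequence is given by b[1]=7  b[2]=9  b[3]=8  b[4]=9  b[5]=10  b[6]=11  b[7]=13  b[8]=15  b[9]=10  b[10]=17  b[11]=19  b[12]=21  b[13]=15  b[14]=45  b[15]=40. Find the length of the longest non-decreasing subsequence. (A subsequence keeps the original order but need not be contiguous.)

Track the smallest tail for each achievable length (allowing ties):
7 → extends → [7]
9 → extends → [7, 9]
8 → replaces 9 → [7, 8]
9 → extends → [7, 8, 9]
10 → extends → [7, 8, 9, 10]
11 → extends → [7, 8, 9, 10, 11]
13 → extends → [7, 8, 9, 10, 11, 13]
15 → extends → [7, 8, 9, 10, 11, 13, 15]
10 → replaces 11 → [7, 8, 9, 10, 10, 13, 15]
17 → extends → [7, 8, 9, 10, 10, 13, 15, 17]
19 → extends → [7, 8, 9, 10, 10, 13, 15, 17, 19]
21 → extends → [7, 8, 9, 10, 10, 13, 15, 17, 19, 21]
15 → replaces 17 → [7, 8, 9, 10, 10, 13, 15, 15, 19, 21]
45 → extends → [7, 8, 9, 10, 10, 13, 15, 15, 19, 21, 45]
40 → replaces 45 → [7, 8, 9, 10, 10, 13, 15, 15, 19, 21, 40]
Eleven tails, so the longest non-decreasing subsequence has length 11 (e.g. 7, 9, 9, 10, 11, 13, 15, 17, 19, 21, 45).

11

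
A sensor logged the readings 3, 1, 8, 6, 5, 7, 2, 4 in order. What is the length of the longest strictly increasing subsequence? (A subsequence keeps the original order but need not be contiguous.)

3

Track the smallest tail for each achievable length (strict):
3 → extends → [3]
1 → replaces 3 → [1]
8 → extends → [1, 8]
6 → replaces 8 → [1, 6]
5 → replaces 6 → [1, 5]
7 → extends → [1, 5, 7]
2 → replaces 5 → [1, 2, 7]
4 → replaces 7 → [1, 2, 4]
Three tails, so the longest strictly increasing subsequence has length 3 (e.g. 3, 6, 7).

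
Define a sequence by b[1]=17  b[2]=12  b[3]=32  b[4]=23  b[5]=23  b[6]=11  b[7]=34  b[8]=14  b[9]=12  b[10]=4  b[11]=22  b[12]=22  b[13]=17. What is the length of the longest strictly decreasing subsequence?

5

Let dp[i] be the longest strictly decreasing subsequence ending at i:
i:      1  2  3  4  5  6  7  8  9 10 11 12 13
b[i]:  17 12 32 23 23 11 34 14 12  4 22 22 17
dp:     1  2  1  2  2  3  1  3  4  5  3  3  4
Maximum is 5.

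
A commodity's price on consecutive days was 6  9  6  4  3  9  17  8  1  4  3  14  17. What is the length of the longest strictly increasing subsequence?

4

Let dp[i] be the length of the longest such subsequence ending at index i:
i:      1  2  3  4  5  6  7  8  9 10 11 12 13
a[i]:   6  9  6  4  3  9 17  8  1  4  3 14 17
dp:     1  2  1  1  1  2  3  2  1  2  2  3  4
Maximum dp value is 4.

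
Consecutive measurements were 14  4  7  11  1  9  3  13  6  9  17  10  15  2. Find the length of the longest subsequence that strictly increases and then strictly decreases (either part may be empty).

7

inc[i] = longest strictly increasing subsequence ending at i; dec[i] = longest strictly decreasing subsequence starting at i:
i:      1  2  3  4  5  6  7  8  9 10 11 12 13 14
a[i]:  14  4  7 11  1  9  3 13  6  9 17 10 15  2
inc:    1  1  2  3  1  3  2  4  3  4  5  5  6  2
dec:    5  3  3  4  1  3  2  3  2  2  3  2  2  1
Best peak at i=11 (value 17): inc=5, dec=3, length 5+3−1 = 7.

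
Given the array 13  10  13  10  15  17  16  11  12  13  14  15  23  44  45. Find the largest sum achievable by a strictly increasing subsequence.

Let S[i] be the best sum of a strictly increasing subsequence ending at i:
i:       1   2   3   4   5   6   7   8   9  10  11  12  13  14  15
a[i]:   13  10  13  10  15  17  16  11  12  13  14  15  23  44  45
S:      13  10  23  10  38  55  54  21  33  46  60  75  98 142 187
Maximum is 187 (e.g. 10 + 11 + 12 + 13 + 14 + 15 + 23 + 44 + 45).

187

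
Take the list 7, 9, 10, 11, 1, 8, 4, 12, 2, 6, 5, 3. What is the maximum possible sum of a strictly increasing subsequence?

49

Let S[i] be the best sum of a strictly increasing subsequence ending at i:
i:      1  2  3  4  5  6  7  8  9 10 11 12
a[i]:   7  9 10 11  1  8  4 12  2  6  5  3
S:      7 16 26 37  1 15  5 49  3 11 10  6
Maximum is 49 (e.g. 7 + 9 + 10 + 11 + 12).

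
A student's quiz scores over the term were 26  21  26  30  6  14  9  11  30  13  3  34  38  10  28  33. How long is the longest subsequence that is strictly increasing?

Let dp[i] be the length of the longest such subsequence ending at index i:
i:      1  2  3  4  5  6  7  8  9 10 11 12 13 14 15 16
a[i]:  26 21 26 30  6 14  9 11 30 13  3 34 38 10 28 33
dp:     1  1  2  3  1  2  2  3  4  4  1  5  6  3  5  6
Maximum dp value is 6.

6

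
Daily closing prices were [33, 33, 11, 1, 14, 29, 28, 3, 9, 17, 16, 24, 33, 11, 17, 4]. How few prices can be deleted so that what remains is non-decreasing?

10

Fewest deletions = n − (longest non-decreasing subsequence).
Patience tails:
33 → extends → [33]
33 → extends → [33, 33]
11 → replaces 33 → [11, 33]
1 → replaces 11 → [1, 33]
14 → replaces 33 → [1, 14]
29 → extends → [1, 14, 29]
28 → replaces 29 → [1, 14, 28]
3 → replaces 14 → [1, 3, 28]
9 → replaces 28 → [1, 3, 9]
17 → extends → [1, 3, 9, 17]
16 → replaces 17 → [1, 3, 9, 16]
24 → extends → [1, 3, 9, 16, 24]
33 → extends → [1, 3, 9, 16, 24, 33]
11 → replaces 16 → [1, 3, 9, 11, 24, 33]
17 → replaces 24 → [1, 3, 9, 11, 17, 33]
4 → replaces 9 → [1, 3, 4, 11, 17, 33]
Longest non-decreasing subsequence has length 6, so deletions = 16 − 6 = 10.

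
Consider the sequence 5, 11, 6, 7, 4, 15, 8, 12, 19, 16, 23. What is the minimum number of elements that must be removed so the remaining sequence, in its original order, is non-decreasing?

4

Fewest deletions = n − (longest non-decreasing subsequence).
Patience tails:
5 → extends → [5]
11 → extends → [5, 11]
6 → replaces 11 → [5, 6]
7 → extends → [5, 6, 7]
4 → replaces 5 → [4, 6, 7]
15 → extends → [4, 6, 7, 15]
8 → replaces 15 → [4, 6, 7, 8]
12 → extends → [4, 6, 7, 8, 12]
19 → extends → [4, 6, 7, 8, 12, 19]
16 → replaces 19 → [4, 6, 7, 8, 12, 16]
23 → extends → [4, 6, 7, 8, 12, 16, 23]
Longest non-decreasing subsequence has length 7, so deletions = 11 − 7 = 4.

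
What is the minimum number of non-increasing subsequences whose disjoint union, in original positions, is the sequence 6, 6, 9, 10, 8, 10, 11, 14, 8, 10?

5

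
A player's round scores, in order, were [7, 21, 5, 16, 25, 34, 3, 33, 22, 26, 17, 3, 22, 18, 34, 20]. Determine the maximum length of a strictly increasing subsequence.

Track the smallest tail for each achievable length (strict):
7 → extends → [7]
21 → extends → [7, 21]
5 → replaces 7 → [5, 21]
16 → replaces 21 → [5, 16]
25 → extends → [5, 16, 25]
34 → extends → [5, 16, 25, 34]
3 → replaces 5 → [3, 16, 25, 34]
33 → replaces 34 → [3, 16, 25, 33]
22 → replaces 25 → [3, 16, 22, 33]
26 → replaces 33 → [3, 16, 22, 26]
17 → replaces 22 → [3, 16, 17, 26]
3 → already a tail → [3, 16, 17, 26]
22 → replaces 26 → [3, 16, 17, 22]
18 → replaces 22 → [3, 16, 17, 18]
34 → extends → [3, 16, 17, 18, 34]
20 → replaces 34 → [3, 16, 17, 18, 20]
Five tails, so the longest strictly increasing subsequence has length 5 (e.g. 7, 21, 25, 33, 34).

5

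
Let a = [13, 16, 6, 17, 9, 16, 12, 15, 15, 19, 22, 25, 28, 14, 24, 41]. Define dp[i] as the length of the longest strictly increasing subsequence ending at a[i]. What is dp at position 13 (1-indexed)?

dp[i] = 1 + max{dp[j] : j<i, a[j]<a[i]} (or 1 if no such j):
i:      1  2  3  4  5  6  7  8  9 10 11 12 13 14 15 16
a[i]:  13 16  6 17  9 16 12 15 15 19 22 25 28 14 24 41
dp:     1  2  1  3  2  3  3  4  4  5  6  7  8  4  7  9
At index 13 the value is 8.

8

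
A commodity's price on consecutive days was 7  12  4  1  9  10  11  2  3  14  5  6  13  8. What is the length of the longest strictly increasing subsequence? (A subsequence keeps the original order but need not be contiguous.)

Let dp[i] be the length of the longest such subsequence ending at index i:
i:      1  2  3  4  5  6  7  8  9 10 11 12 13 14
a[i]:   7 12  4  1  9 10 11  2  3 14  5  6 13  8
dp:     1  2  1  1  2  3  4  2  3  5  4  5  6  6
Maximum dp value is 6.

6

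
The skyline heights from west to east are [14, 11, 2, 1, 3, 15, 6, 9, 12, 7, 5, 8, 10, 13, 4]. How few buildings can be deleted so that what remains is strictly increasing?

Fewest deletions = n − (longest strictly increasing subsequence).
Patience tails:
14 → extends → [14]
11 → replaces 14 → [11]
2 → replaces 11 → [2]
1 → replaces 2 → [1]
3 → extends → [1, 3]
15 → extends → [1, 3, 15]
6 → replaces 15 → [1, 3, 6]
9 → extends → [1, 3, 6, 9]
12 → extends → [1, 3, 6, 9, 12]
7 → replaces 9 → [1, 3, 6, 7, 12]
5 → replaces 6 → [1, 3, 5, 7, 12]
8 → replaces 12 → [1, 3, 5, 7, 8]
10 → extends → [1, 3, 5, 7, 8, 10]
13 → extends → [1, 3, 5, 7, 8, 10, 13]
4 → replaces 5 → [1, 3, 4, 7, 8, 10, 13]
Longest strictly increasing subsequence has length 7, so deletions = 15 − 7 = 8.

8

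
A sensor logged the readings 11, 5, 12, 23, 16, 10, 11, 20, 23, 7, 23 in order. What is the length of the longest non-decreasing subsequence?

6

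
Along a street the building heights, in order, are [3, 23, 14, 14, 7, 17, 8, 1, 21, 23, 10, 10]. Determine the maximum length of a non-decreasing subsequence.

Let dp[i] be the length of the longest such subsequence ending at index i:
i:      1  2  3  4  5  6  7  8  9 10 11 12
a[i]:   3 23 14 14  7 17  8  1 21 23 10 10
dp:     1  2  2  3  2  4  3  1  5  6  4  5
Maximum dp value is 6.

6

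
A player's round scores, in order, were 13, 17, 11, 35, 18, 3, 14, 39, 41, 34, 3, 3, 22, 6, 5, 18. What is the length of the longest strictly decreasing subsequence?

5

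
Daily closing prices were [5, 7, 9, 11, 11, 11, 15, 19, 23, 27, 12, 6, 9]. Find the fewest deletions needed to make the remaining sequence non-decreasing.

Fewest deletions = n − (longest non-decreasing subsequence).
Patience tails:
5 → extends → [5]
7 → extends → [5, 7]
9 → extends → [5, 7, 9]
11 → extends → [5, 7, 9, 11]
11 → extends → [5, 7, 9, 11, 11]
11 → extends → [5, 7, 9, 11, 11, 11]
15 → extends → [5, 7, 9, 11, 11, 11, 15]
19 → extends → [5, 7, 9, 11, 11, 11, 15, 19]
23 → extends → [5, 7, 9, 11, 11, 11, 15, 19, 23]
27 → extends → [5, 7, 9, 11, 11, 11, 15, 19, 23, 27]
12 → replaces 15 → [5, 7, 9, 11, 11, 11, 12, 19, 23, 27]
6 → replaces 7 → [5, 6, 9, 11, 11, 11, 12, 19, 23, 27]
9 → replaces 11 → [5, 6, 9, 9, 11, 11, 12, 19, 23, 27]
Longest non-decreasing subsequence has length 10, so deletions = 13 − 10 = 3.

3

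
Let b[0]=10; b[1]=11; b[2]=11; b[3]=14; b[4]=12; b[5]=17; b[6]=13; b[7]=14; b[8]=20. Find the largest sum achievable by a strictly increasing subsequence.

80

Let S[i] be the best sum of a strictly increasing subsequence ending at i:
i:      0  1  2  3  4  5  6  7  8
b[i]:  10 11 11 14 12 17 13 14 20
S:     10 21 21 35 33 52 46 60 80
Maximum is 80 (e.g. 10 + 11 + 12 + 13 + 14 + 20).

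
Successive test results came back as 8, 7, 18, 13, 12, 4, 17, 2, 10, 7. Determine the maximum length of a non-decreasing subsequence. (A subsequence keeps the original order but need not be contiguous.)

Let dp[i] be the length of the longest such subsequence ending at index i:
i:      1  2  3  4  5  6  7  8  9 10
a[i]:   8  7 18 13 12  4 17  2 10  7
dp:     1  1  2  2  2  1  3  1  2  2
Maximum dp value is 3.

3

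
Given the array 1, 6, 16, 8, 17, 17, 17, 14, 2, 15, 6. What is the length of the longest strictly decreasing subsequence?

3

Negate each value so 'decreasing' becomes 'increasing', then run patience tails on the negated sequence:
-1 → extends → [-1]
-6 → replaces -1 → [-6]
-16 → replaces -6 → [-16]
-8 → extends → [-16, -8]
-17 → replaces -16 → [-17, -8]
-17 → already a tail → [-17, -8]
-17 → already a tail → [-17, -8]
-14 → replaces -8 → [-17, -14]
-2 → extends → [-17, -14, -2]
-15 → replaces -14 → [-17, -15, -2]
-6 → replaces -2 → [-17, -15, -6]
Three tails, so the longest strictly decreasing subsequence of the original has length 3.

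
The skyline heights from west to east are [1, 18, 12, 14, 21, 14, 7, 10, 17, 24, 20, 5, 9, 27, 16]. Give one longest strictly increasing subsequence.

1, 12, 14, 21, 24, 27

Patience tails give the LIS length; then backtrack through the dp parents:
1 → extends → [1]
18 → extends → [1, 18]
12 → replaces 18 → [1, 12]
14 → extends → [1, 12, 14]
21 → extends → [1, 12, 14, 21]
14 → already a tail → [1, 12, 14, 21]
7 → replaces 12 → [1, 7, 14, 21]
10 → replaces 14 → [1, 7, 10, 21]
17 → replaces 21 → [1, 7, 10, 17]
24 → extends → [1, 7, 10, 17, 24]
20 → replaces 24 → [1, 7, 10, 17, 20]
5 → replaces 7 → [1, 5, 10, 17, 20]
9 → replaces 10 → [1, 5, 9, 17, 20]
27 → extends → [1, 5, 9, 17, 20, 27]
16 → replaces 17 → [1, 5, 9, 16, 20, 27]
Length 6; one witness is 1, 12, 14, 21, 24, 27.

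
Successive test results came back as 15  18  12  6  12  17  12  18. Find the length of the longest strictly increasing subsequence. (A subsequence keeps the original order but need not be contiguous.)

4

Track the smallest tail for each achievable length (strict):
15 → extends → [15]
18 → extends → [15, 18]
12 → replaces 15 → [12, 18]
6 → replaces 12 → [6, 18]
12 → replaces 18 → [6, 12]
17 → extends → [6, 12, 17]
12 → already a tail → [6, 12, 17]
18 → extends → [6, 12, 17, 18]
Four tails, so the longest strictly increasing subsequence has length 4 (e.g. 6, 12, 17, 18).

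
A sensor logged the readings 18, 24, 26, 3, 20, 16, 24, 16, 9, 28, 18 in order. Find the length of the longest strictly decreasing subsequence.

Negate each value so 'decreasing' becomes 'increasing', then run patience tails on the negated sequence:
-18 → extends → [-18]
-24 → replaces -18 → [-24]
-26 → replaces -24 → [-26]
-3 → extends → [-26, -3]
-20 → replaces -3 → [-26, -20]
-16 → extends → [-26, -20, -16]
-24 → replaces -20 → [-26, -24, -16]
-16 → already a tail → [-26, -24, -16]
-9 → extends → [-26, -24, -16, -9]
-28 → replaces -26 → [-28, -24, -16, -9]
-18 → replaces -16 → [-28, -24, -18, -9]
Four tails, so the longest strictly decreasing subsequence of the original has length 4.

4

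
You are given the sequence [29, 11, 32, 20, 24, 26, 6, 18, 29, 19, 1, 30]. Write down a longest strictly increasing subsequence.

Patience tails give the LIS length; then backtrack through the dp parents:
29 → extends → [29]
11 → replaces 29 → [11]
32 → extends → [11, 32]
20 → replaces 32 → [11, 20]
24 → extends → [11, 20, 24]
26 → extends → [11, 20, 24, 26]
6 → replaces 11 → [6, 20, 24, 26]
18 → replaces 20 → [6, 18, 24, 26]
29 → extends → [6, 18, 24, 26, 29]
19 → replaces 24 → [6, 18, 19, 26, 29]
1 → replaces 6 → [1, 18, 19, 26, 29]
30 → extends → [1, 18, 19, 26, 29, 30]
Length 6; one witness is 11, 20, 24, 26, 29, 30.

11, 20, 24, 26, 29, 30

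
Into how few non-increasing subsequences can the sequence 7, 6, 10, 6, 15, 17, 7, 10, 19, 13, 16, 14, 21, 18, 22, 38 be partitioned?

8

Place each on the leftmost legal pile:
7 → new pile 1 (tops now [7])
6 → pile 1 (tops now [6])
10 → new pile 2 (tops now [6, 10])
6 → pile 1 (tops now [6, 10])
15 → new pile 3 (tops now [6, 10, 15])
17 → new pile 4 (tops now [6, 10, 15, 17])
7 → pile 2 (tops now [6, 7, 15, 17])
10 → pile 3 (tops now [6, 7, 10, 17])
19 → new pile 5 (tops now [6, 7, 10, 17, 19])
13 → pile 4 (tops now [6, 7, 10, 13, 19])
16 → pile 5 (tops now [6, 7, 10, 13, 16])
14 → pile 5 (tops now [6, 7, 10, 13, 14])
21 → new pile 6 (tops now [6, 7, 10, 13, 14, 21])
18 → pile 6 (tops now [6, 7, 10, 13, 14, 18])
22 → new pile 7 (tops now [6, 7, 10, 13, 14, 18, 22])
38 → new pile 8 (tops now [6, 7, 10, 13, 14, 18, 22, 38])
Eight piles.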